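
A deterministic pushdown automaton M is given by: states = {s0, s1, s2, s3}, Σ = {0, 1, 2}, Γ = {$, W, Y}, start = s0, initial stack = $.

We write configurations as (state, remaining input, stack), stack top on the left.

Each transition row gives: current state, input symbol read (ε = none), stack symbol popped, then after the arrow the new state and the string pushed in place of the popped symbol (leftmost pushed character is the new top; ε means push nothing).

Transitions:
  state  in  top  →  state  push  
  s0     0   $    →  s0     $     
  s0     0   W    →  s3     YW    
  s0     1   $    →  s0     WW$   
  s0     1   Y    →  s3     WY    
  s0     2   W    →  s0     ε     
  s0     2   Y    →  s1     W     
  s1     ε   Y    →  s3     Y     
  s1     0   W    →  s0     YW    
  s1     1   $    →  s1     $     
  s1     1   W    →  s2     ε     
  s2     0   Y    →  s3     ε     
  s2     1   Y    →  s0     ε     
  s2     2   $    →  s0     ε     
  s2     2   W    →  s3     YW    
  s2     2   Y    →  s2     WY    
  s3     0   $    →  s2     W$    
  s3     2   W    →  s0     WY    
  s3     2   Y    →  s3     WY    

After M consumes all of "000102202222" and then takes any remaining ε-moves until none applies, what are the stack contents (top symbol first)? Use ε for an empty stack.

WYWYYWW$

(s0, 000102202222, $)
  read 0, top $: go to s0, push $ → (s0, 00102202222, $)
  read 0, top $: go to s0, push $ → (s0, 0102202222, $)
  read 0, top $: go to s0, push $ → (s0, 102202222, $)
  read 1, top $: go to s0, push WW$ → (s0, 02202222, WW$)
  read 0, top W: go to s3, push YW → (s3, 2202222, YWW$)
  read 2, top Y: go to s3, push WY → (s3, 202222, WYWW$)
  read 2, top W: go to s0, push WY → (s0, 02222, WYYWW$)
  read 0, top W: go to s3, push YW → (s3, 2222, YWYYWW$)
  read 2, top Y: go to s3, push WY → (s3, 222, WYWYYWW$)
  read 2, top W: go to s0, push WY → (s0, 22, WYYWYYWW$)
  read 2, top W: go to s0, push ε → (s0, 2, YYWYYWW$)
  read 2, top Y: go to s1, push W → (s1, ε, WYWYYWW$)
All input consumed in state s1 with stack WYWYYWW$.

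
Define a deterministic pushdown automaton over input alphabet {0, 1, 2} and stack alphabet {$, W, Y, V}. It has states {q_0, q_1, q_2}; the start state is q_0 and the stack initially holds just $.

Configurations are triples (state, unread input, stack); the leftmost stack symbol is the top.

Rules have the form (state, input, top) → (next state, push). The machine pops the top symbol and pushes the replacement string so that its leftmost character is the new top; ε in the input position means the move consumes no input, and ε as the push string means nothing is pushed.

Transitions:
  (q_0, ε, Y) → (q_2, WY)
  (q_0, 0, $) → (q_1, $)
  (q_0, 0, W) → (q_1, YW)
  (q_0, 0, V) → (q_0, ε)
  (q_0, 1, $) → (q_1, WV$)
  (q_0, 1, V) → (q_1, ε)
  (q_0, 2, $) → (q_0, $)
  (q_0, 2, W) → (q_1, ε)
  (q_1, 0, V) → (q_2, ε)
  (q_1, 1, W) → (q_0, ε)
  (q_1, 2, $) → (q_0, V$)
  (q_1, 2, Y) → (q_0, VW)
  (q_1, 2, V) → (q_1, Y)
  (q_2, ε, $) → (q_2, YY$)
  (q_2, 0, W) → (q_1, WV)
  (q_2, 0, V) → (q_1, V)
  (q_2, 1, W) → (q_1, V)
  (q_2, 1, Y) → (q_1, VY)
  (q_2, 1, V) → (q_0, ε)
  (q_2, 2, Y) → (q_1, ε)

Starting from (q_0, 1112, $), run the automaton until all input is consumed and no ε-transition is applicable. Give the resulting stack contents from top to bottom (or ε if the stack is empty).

V$

(q_0, 1112, $) ⊢ (q_1, 112, WV$) ⊢ (q_0, 12, V$) ⊢ (q_1, 2, $) ⊢ (q_0, ε, V$)
All input consumed in state q_0 with stack V$.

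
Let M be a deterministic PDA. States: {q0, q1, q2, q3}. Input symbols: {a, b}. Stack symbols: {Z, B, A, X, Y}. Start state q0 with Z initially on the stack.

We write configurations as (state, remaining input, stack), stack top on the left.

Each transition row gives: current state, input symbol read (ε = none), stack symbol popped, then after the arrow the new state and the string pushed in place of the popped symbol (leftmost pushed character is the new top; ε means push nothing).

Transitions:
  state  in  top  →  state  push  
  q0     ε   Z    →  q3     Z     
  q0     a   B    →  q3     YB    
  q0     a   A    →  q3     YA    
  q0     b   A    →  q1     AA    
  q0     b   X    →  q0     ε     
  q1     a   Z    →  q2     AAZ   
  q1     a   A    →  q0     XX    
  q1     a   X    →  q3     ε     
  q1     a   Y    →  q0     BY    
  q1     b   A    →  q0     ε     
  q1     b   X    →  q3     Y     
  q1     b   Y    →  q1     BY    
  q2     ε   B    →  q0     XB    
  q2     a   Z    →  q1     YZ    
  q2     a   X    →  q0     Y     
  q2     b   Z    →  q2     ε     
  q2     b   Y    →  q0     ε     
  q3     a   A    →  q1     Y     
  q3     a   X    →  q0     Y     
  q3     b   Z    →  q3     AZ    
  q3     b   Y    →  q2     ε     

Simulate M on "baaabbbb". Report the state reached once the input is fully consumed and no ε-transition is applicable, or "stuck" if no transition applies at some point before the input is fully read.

stuck

(q0, baaabbbb, Z)
  ε-move, top Z: go to q3, push Z → (q3, baaabbbb, Z)
  read b, top Z: go to q3, push AZ → (q3, aaabbbb, AZ)
  read a, top A: go to q1, push Y → (q1, aabbbb, YZ)
  read a, top Y: go to q0, push BY → (q0, abbbb, BYZ)
  read a, top B: go to q3, push YB → (q3, bbbb, YBYZ)
  read b, top Y: go to q2, push ε → (q2, bbb, BYZ)
  ε-move, top B: go to q0, push XB → (q0, bbb, XBYZ)
  read b, top X: go to q0, push ε → (q0, bb, BYZ)
No transition for (q0, b, top B); M blocks with input bb remaining.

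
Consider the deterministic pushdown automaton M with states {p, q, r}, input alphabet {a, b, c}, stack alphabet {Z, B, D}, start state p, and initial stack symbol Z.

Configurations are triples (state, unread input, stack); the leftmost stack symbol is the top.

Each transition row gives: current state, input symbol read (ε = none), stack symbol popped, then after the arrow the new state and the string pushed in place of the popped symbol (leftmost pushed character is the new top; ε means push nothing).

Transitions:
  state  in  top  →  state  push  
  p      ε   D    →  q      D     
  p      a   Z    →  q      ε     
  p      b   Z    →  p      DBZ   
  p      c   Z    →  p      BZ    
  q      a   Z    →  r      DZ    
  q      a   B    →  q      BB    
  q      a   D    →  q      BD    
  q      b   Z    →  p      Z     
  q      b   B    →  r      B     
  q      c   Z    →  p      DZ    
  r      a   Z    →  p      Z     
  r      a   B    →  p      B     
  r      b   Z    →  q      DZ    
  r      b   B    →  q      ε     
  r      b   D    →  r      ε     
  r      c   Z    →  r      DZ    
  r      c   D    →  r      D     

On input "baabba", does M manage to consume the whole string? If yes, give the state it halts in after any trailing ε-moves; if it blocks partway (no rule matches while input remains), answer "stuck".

q

(p, baabba, Z) ⊢ (p, aabba, DBZ) ⊢ (q, aabba, DBZ) ⊢ (q, abba, BDBZ) ⊢ (q, bba, BBDBZ) ⊢ (r, ba, BBDBZ) ⊢ (q, a, BDBZ) ⊢ (q, ε, BBDBZ)
All input consumed; M is in state q.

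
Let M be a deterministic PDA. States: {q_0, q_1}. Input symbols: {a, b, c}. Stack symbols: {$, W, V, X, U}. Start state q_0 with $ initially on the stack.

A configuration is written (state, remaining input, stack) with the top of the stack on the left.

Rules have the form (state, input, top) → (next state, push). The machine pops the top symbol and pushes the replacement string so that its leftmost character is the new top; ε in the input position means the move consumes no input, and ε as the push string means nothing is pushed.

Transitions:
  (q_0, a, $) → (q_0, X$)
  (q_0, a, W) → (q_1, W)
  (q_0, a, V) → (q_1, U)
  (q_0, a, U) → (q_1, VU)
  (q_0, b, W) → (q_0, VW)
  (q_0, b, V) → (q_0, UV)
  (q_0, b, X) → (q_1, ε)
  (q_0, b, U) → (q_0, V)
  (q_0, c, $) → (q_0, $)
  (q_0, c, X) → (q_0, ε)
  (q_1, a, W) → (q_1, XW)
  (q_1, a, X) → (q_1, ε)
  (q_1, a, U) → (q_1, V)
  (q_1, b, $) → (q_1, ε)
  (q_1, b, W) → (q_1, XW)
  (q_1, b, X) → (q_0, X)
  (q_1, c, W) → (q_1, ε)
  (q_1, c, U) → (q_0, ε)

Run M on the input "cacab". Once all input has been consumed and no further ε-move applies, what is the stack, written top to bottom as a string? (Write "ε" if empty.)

(q_0, cacab, $)
  read c, top $: go to q_0, push $ → (q_0, acab, $)
  read a, top $: go to q_0, push X$ → (q_0, cab, X$)
  read c, top X: go to q_0, push ε → (q_0, ab, $)
  read a, top $: go to q_0, push X$ → (q_0, b, X$)
  read b, top X: go to q_1, push ε → (q_1, ε, $)
All input consumed in state q_1 with stack $.

$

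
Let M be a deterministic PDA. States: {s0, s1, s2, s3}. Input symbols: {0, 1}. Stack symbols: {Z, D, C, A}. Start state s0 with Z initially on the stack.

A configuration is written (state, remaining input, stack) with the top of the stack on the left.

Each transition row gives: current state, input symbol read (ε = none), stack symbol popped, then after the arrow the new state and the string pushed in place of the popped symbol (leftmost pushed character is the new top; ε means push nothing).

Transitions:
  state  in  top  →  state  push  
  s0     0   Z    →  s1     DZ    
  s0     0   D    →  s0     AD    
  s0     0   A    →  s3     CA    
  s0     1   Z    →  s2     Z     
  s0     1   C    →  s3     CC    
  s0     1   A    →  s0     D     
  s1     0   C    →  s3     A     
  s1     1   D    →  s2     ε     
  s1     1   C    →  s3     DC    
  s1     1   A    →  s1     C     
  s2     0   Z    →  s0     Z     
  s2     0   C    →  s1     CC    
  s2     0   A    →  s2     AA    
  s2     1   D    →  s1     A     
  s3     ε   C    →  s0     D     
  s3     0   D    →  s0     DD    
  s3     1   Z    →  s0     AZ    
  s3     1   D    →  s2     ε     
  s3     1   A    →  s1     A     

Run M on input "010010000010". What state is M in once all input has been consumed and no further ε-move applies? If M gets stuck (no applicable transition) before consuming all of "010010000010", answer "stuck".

stuck

(s0, 010010000010, Z)
  read 0, top Z: go to s1, push DZ → (s1, 10010000010, DZ)
  read 1, top D: go to s2, push ε → (s2, 0010000010, Z)
  read 0, top Z: go to s0, push Z → (s0, 010000010, Z)
  read 0, top Z: go to s1, push DZ → (s1, 10000010, DZ)
  read 1, top D: go to s2, push ε → (s2, 0000010, Z)
  read 0, top Z: go to s0, push Z → (s0, 000010, Z)
  read 0, top Z: go to s1, push DZ → (s1, 00010, DZ)
No transition for (s1, 0, top D); M blocks with input 00010 remaining.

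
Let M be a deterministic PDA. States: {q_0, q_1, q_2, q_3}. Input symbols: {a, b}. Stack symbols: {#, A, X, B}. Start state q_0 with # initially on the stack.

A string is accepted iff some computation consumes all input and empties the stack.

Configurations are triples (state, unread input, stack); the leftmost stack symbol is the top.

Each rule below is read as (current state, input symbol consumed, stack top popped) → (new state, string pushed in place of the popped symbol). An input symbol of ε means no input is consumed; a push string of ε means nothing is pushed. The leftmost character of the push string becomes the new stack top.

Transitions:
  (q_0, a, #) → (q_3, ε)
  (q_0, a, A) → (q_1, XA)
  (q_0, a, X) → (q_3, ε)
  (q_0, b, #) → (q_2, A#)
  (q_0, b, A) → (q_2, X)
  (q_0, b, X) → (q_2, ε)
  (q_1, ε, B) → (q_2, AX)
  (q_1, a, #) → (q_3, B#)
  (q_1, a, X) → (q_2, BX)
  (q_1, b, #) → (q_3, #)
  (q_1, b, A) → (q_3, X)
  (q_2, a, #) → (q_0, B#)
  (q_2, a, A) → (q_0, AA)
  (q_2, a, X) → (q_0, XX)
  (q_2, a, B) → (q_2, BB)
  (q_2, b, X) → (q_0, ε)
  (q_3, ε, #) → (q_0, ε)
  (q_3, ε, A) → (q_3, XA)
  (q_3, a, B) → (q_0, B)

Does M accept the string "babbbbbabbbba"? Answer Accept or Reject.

Accept

(q_0, babbbbbabbbba, #) ⊢ (q_2, abbbbbabbbba, A#) ⊢ (q_0, bbbbbabbbba, AA#) ⊢ (q_2, bbbbabbbba, XA#) ⊢ (q_0, bbbabbbba, A#) ⊢ (q_2, bbabbbba, X#) ⊢ (q_0, babbbba, #) ⊢ (q_2, abbbba, A#) ⊢ (q_0, bbbba, AA#) ⊢ (q_2, bbba, XA#) ⊢ (q_0, bba, A#) ⊢ (q_2, ba, X#) ⊢ (q_0, a, #) ⊢ (q_3, ε, ε)
All input consumed and the stack is empty.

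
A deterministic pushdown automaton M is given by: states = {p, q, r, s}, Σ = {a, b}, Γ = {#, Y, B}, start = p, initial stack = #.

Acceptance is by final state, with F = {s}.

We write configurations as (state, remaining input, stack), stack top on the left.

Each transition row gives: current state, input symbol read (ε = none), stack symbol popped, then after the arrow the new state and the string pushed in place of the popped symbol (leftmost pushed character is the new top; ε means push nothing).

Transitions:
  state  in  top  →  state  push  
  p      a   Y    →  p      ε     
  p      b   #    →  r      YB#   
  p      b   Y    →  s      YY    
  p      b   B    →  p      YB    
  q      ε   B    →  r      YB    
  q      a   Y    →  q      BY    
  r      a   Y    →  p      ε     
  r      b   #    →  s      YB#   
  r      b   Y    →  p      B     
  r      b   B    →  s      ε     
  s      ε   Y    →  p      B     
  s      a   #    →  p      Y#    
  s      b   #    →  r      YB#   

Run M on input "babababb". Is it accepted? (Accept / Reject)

(p, babababb, #) ⊢ (r, abababb, YB#) ⊢ (p, bababb, B#) ⊢ (p, ababb, YB#) ⊢ (p, babb, B#) ⊢ (p, abb, YB#) ⊢ (p, bb, B#) ⊢ (p, b, YB#) ⊢ (s, ε, YYB#)
All input consumed; state s ∈ F.

Accept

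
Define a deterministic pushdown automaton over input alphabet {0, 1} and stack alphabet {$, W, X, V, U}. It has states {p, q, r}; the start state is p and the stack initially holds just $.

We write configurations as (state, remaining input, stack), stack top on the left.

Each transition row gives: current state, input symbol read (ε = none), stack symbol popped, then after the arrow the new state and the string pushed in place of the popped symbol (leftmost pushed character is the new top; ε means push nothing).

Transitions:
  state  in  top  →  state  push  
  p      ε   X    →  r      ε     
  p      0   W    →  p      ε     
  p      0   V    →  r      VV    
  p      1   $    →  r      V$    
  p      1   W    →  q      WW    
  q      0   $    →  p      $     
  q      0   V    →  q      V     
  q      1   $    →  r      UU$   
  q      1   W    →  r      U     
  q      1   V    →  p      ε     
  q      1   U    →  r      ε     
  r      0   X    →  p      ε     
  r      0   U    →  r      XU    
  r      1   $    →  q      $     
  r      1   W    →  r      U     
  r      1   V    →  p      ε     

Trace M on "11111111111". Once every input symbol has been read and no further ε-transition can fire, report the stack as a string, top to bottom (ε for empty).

(p, 11111111111, $) ⊢ (r, 1111111111, V$) ⊢ (p, 111111111, $) ⊢ (r, 11111111, V$) ⊢ (p, 1111111, $) ⊢ (r, 111111, V$) ⊢ (p, 11111, $) ⊢ (r, 1111, V$) ⊢ (p, 111, $) ⊢ (r, 11, V$) ⊢ (p, 1, $) ⊢ (r, ε, V$)
All input consumed in state r with stack V$.

V$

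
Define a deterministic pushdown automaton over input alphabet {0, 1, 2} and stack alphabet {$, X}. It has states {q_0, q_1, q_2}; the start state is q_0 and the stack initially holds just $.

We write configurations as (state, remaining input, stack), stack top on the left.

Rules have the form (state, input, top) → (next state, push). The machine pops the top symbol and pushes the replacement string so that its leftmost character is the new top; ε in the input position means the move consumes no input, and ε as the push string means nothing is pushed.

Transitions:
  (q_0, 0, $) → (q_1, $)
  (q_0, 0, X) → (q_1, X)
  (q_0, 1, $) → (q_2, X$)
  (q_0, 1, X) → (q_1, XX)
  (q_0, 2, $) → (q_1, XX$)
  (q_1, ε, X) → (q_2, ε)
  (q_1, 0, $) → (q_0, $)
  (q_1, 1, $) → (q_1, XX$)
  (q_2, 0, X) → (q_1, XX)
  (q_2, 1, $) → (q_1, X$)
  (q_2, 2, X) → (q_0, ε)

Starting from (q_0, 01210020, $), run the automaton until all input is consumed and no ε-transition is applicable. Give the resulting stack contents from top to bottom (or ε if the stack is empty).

(q_0, 01210020, $) ⊢ (q_1, 1210020, $) ⊢ (q_1, 210020, XX$) ⊢ (q_2, 210020, X$) ⊢ (q_0, 10020, $) ⊢ (q_2, 0020, X$) ⊢ (q_1, 020, XX$) ⊢ (q_2, 020, X$) ⊢ (q_1, 20, XX$) ⊢ (q_2, 20, X$) ⊢ (q_0, 0, $) ⊢ (q_1, ε, $)
All input consumed in state q_1 with stack $.

$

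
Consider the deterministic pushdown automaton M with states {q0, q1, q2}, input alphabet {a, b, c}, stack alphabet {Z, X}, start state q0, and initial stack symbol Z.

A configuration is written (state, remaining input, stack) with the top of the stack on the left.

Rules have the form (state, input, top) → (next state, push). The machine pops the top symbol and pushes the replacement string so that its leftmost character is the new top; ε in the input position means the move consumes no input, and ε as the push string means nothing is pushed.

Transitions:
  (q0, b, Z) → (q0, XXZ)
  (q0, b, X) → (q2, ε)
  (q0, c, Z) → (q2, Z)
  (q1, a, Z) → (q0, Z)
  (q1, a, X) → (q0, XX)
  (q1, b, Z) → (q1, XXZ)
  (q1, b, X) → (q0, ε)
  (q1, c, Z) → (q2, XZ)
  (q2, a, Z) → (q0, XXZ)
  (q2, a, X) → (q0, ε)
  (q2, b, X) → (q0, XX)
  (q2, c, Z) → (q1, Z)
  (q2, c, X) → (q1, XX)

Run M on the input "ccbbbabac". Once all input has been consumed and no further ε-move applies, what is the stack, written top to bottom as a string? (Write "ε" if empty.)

(q0, ccbbbabac, Z) ⊢ (q2, cbbbabac, Z) ⊢ (q1, bbbabac, Z) ⊢ (q1, bbabac, XXZ) ⊢ (q0, babac, XZ) ⊢ (q2, abac, Z) ⊢ (q0, bac, XXZ) ⊢ (q2, ac, XZ) ⊢ (q0, c, Z) ⊢ (q2, ε, Z)
All input consumed in state q2 with stack Z.

Z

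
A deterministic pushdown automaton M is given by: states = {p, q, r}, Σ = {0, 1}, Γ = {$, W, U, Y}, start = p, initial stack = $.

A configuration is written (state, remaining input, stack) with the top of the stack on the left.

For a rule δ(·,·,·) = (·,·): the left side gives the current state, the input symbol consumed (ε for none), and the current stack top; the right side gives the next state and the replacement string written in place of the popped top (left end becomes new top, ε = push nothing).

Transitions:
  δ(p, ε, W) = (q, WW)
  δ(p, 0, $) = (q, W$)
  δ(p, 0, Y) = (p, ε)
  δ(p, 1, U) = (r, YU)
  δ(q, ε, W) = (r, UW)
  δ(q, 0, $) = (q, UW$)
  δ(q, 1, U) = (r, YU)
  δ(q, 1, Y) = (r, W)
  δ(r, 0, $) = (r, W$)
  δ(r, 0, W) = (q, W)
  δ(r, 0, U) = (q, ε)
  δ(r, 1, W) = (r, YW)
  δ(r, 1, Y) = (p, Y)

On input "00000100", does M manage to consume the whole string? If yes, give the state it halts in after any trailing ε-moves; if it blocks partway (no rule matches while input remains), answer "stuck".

stuck

(p, 00000100, $)
  read 0, top $: go to q, push W$ → (q, 0000100, W$)
  ε-move, top W: go to r, push UW → (r, 0000100, UW$)
  read 0, top U: go to q, push ε → (q, 000100, W$)
  ε-move, top W: go to r, push UW → (r, 000100, UW$)
  read 0, top U: go to q, push ε → (q, 00100, W$)
  ε-move, top W: go to r, push UW → (r, 00100, UW$)
  read 0, top U: go to q, push ε → (q, 0100, W$)
  ε-move, top W: go to r, push UW → (r, 0100, UW$)
  read 0, top U: go to q, push ε → (q, 100, W$)
  ε-move, top W: go to r, push UW → (r, 100, UW$)
No transition for (r, 1, top U); M blocks with input 100 remaining.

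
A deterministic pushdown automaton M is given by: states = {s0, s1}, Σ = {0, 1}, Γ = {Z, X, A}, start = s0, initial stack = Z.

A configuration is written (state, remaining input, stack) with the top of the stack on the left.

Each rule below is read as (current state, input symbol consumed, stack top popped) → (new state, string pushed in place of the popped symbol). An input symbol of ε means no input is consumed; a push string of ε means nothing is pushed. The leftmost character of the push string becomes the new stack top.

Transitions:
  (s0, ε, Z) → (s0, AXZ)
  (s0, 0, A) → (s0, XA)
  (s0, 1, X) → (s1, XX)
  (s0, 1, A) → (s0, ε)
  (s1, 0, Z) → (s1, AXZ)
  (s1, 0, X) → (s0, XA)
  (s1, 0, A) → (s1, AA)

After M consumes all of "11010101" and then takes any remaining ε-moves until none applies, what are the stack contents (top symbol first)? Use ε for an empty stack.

(s0, 11010101, Z)
  ε-move, top Z: go to s0, push AXZ → (s0, 11010101, AXZ)
  read 1, top A: go to s0, push ε → (s0, 1010101, XZ)
  read 1, top X: go to s1, push XX → (s1, 010101, XXZ)
  read 0, top X: go to s0, push XA → (s0, 10101, XAXZ)
  read 1, top X: go to s1, push XX → (s1, 0101, XXAXZ)
  read 0, top X: go to s0, push XA → (s0, 101, XAXAXZ)
  read 1, top X: go to s1, push XX → (s1, 01, XXAXAXZ)
  read 0, top X: go to s0, push XA → (s0, 1, XAXAXAXZ)
  read 1, top X: go to s1, push XX → (s1, ε, XXAXAXAXZ)
All input consumed in state s1 with stack XXAXAXAXZ.

XXAXAXAXZ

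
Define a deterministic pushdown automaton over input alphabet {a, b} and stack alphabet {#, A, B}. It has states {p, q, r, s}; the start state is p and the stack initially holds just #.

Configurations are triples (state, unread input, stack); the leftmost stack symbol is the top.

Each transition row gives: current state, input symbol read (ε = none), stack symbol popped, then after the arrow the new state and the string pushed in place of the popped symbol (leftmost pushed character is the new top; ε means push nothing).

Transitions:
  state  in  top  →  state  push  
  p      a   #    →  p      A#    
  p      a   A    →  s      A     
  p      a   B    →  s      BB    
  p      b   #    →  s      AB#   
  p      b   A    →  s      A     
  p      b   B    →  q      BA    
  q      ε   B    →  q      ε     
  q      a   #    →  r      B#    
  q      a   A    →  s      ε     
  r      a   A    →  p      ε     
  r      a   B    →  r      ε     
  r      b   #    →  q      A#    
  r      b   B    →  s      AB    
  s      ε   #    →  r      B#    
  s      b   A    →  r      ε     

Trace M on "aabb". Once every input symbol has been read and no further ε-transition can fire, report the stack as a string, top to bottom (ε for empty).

(p, aabb, #)
  read a, top #: go to p, push A# → (p, abb, A#)
  read a, top A: go to s, push A → (s, bb, A#)
  read b, top A: go to r, push ε → (r, b, #)
  read b, top #: go to q, push A# → (q, ε, A#)
All input consumed in state q with stack A#.

A#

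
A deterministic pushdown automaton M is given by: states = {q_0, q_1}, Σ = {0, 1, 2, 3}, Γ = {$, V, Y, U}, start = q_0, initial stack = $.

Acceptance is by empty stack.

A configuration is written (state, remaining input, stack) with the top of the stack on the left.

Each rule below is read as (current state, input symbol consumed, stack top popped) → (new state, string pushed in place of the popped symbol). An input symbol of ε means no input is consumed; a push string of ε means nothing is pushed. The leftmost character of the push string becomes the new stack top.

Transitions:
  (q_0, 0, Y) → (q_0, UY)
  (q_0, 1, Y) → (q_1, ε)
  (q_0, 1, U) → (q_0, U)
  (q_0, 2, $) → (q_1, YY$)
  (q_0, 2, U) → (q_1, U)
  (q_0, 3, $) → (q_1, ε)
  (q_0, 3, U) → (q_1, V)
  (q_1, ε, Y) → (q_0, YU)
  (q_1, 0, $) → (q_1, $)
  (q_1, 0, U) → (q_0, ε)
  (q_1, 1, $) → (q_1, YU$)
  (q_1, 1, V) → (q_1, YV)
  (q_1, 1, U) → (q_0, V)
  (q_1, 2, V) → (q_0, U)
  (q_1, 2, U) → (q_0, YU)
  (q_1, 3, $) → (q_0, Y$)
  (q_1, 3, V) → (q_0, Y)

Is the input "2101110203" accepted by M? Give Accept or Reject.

(q_0, 2101110203, $)
  read 2, top $: go to q_1, push YY$ → (q_1, 101110203, YY$)
  ε-move, top Y: go to q_0, push YU → (q_0, 101110203, YUY$)
  read 1, top Y: go to q_1, push ε → (q_1, 01110203, UY$)
  read 0, top U: go to q_0, push ε → (q_0, 1110203, Y$)
  read 1, top Y: go to q_1, push ε → (q_1, 110203, $)
  read 1, top $: go to q_1, push YU$ → (q_1, 10203, YU$)
  ε-move, top Y: go to q_0, push YU → (q_0, 10203, YUU$)
  read 1, top Y: go to q_1, push ε → (q_1, 0203, UU$)
  read 0, top U: go to q_0, push ε → (q_0, 203, U$)
  read 2, top U: go to q_1, push U → (q_1, 03, U$)
  read 0, top U: go to q_0, push ε → (q_0, 3, $)
  read 3, top $: go to q_1, push ε → (q_1, ε, ε)
All input consumed and the stack is empty.

Accept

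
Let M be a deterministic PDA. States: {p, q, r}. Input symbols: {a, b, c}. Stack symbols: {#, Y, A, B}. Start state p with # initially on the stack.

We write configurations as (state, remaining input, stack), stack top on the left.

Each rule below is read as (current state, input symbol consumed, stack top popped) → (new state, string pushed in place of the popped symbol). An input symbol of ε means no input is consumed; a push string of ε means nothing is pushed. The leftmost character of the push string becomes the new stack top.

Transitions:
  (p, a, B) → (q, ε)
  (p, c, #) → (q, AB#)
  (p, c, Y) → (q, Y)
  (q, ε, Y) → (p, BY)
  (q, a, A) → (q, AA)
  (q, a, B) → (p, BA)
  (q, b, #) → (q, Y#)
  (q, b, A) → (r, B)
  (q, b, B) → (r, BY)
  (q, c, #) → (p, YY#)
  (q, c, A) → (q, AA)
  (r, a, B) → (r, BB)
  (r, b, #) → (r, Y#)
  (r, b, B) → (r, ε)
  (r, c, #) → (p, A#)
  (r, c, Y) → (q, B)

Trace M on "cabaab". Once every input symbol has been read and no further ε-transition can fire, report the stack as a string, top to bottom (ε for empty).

(p, cabaab, #) ⊢ (q, abaab, AB#) ⊢ (q, baab, AAB#) ⊢ (r, aab, BAB#) ⊢ (r, ab, BBAB#) ⊢ (r, b, BBBAB#) ⊢ (r, ε, BBAB#)
All input consumed in state r with stack BBAB#.

BBAB#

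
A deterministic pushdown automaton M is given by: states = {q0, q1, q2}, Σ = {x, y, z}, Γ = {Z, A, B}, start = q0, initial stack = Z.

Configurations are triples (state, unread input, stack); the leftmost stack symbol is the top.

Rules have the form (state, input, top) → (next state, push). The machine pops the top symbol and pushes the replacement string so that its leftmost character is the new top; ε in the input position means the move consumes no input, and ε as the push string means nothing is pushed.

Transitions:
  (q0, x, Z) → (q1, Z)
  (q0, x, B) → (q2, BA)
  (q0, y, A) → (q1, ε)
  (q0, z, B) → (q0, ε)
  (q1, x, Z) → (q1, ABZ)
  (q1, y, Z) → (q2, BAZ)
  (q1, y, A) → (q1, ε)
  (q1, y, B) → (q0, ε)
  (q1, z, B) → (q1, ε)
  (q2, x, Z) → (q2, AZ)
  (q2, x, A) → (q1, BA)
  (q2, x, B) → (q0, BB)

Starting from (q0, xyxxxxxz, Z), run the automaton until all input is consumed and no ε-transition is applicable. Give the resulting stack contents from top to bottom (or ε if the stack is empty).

(q0, xyxxxxxz, Z)
  read x, top Z: go to q1, push Z → (q1, yxxxxxz, Z)
  read y, top Z: go to q2, push BAZ → (q2, xxxxxz, BAZ)
  read x, top B: go to q0, push BB → (q0, xxxxz, BBAZ)
  read x, top B: go to q2, push BA → (q2, xxxz, BABAZ)
  read x, top B: go to q0, push BB → (q0, xxz, BBABAZ)
  read x, top B: go to q2, push BA → (q2, xz, BABABAZ)
  read x, top B: go to q0, push BB → (q0, z, BBABABAZ)
  read z, top B: go to q0, push ε → (q0, ε, BABABAZ)
All input consumed in state q0 with stack BABABAZ.

BABABAZ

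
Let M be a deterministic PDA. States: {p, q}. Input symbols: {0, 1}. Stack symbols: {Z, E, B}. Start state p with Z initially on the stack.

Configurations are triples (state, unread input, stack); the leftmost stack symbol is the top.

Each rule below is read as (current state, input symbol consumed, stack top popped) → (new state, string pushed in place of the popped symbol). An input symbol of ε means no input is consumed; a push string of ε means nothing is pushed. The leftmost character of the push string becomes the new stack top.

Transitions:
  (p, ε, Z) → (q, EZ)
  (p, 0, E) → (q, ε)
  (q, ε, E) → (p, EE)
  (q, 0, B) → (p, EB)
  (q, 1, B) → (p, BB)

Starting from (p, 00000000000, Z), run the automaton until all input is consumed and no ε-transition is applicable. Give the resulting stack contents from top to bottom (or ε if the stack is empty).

EEZ

(p, 00000000000, Z)
  ε-move, top Z: go to q, push EZ → (q, 00000000000, EZ)
  ε-move, top E: go to p, push EE → (p, 00000000000, EEZ)
  read 0, top E: go to q, push ε → (q, 0000000000, EZ)
  ε-move, top E: go to p, push EE → (p, 0000000000, EEZ)
  read 0, top E: go to q, push ε → (q, 000000000, EZ)
  ε-move, top E: go to p, push EE → (p, 000000000, EEZ)
  read 0, top E: go to q, push ε → (q, 00000000, EZ)
  ε-move, top E: go to p, push EE → (p, 00000000, EEZ)
  read 0, top E: go to q, push ε → (q, 0000000, EZ)
  ε-move, top E: go to p, push EE → (p, 0000000, EEZ)
  read 0, top E: go to q, push ε → (q, 000000, EZ)
  ε-move, top E: go to p, push EE → (p, 000000, EEZ)
  read 0, top E: go to q, push ε → (q, 00000, EZ)
  ε-move, top E: go to p, push EE → (p, 00000, EEZ)
  read 0, top E: go to q, push ε → (q, 0000, EZ)
  ε-move, top E: go to p, push EE → (p, 0000, EEZ)
  read 0, top E: go to q, push ε → (q, 000, EZ)
  ε-move, top E: go to p, push EE → (p, 000, EEZ)
  read 0, top E: go to q, push ε → (q, 00, EZ)
  ε-move, top E: go to p, push EE → (p, 00, EEZ)
  read 0, top E: go to q, push ε → (q, 0, EZ)
  ε-move, top E: go to p, push EE → (p, 0, EEZ)
  read 0, top E: go to q, push ε → (q, ε, EZ)
  ε-move, top E: go to p, push EE → (p, ε, EEZ)
All input consumed in state p with stack EEZ.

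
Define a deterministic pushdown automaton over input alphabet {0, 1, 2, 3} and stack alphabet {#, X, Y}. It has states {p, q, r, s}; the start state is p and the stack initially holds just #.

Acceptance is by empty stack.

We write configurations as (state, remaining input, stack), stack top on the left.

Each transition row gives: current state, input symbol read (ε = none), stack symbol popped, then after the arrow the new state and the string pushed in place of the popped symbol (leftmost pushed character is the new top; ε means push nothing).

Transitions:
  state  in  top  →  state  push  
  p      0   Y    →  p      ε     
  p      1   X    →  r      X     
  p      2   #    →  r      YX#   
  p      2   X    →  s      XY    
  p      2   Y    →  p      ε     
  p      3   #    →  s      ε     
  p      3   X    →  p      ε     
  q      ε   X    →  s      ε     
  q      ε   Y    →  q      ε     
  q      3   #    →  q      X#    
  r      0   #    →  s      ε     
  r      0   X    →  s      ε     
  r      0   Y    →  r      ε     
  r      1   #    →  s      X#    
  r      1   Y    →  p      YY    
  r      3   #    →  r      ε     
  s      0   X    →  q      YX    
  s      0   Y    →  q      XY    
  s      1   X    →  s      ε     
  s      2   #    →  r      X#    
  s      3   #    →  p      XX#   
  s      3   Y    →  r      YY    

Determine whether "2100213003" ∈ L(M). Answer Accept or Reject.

(p, 2100213003, #) ⊢ (r, 100213003, YX#) ⊢ (p, 00213003, YYX#) ⊢ (p, 0213003, YX#) ⊢ (p, 213003, X#) ⊢ (s, 13003, XY#) ⊢ (s, 3003, Y#) ⊢ (r, 003, YY#) ⊢ (r, 03, Y#) ⊢ (r, 3, #) ⊢ (r, ε, ε)
All input consumed and the stack is empty.

Accept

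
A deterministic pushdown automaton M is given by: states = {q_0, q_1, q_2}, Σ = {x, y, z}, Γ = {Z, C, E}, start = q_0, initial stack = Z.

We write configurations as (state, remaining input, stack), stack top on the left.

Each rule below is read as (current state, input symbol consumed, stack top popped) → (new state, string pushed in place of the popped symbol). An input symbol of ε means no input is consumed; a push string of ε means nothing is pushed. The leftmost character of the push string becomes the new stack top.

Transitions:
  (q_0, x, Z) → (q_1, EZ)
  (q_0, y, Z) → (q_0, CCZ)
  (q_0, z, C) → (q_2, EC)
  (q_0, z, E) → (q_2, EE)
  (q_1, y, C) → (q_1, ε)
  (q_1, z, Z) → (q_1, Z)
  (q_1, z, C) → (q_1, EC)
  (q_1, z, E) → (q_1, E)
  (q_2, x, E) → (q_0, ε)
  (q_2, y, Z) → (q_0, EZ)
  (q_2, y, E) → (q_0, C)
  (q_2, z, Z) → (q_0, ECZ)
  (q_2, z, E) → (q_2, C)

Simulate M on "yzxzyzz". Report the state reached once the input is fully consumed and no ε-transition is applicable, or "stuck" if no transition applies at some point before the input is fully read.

q_2

(q_0, yzxzyzz, Z)
  read y, top Z: go to q_0, push CCZ → (q_0, zxzyzz, CCZ)
  read z, top C: go to q_2, push EC → (q_2, xzyzz, ECCZ)
  read x, top E: go to q_0, push ε → (q_0, zyzz, CCZ)
  read z, top C: go to q_2, push EC → (q_2, yzz, ECCZ)
  read y, top E: go to q_0, push C → (q_0, zz, CCCZ)
  read z, top C: go to q_2, push EC → (q_2, z, ECCCZ)
  read z, top E: go to q_2, push C → (q_2, ε, CCCCZ)
All input consumed; M is in state q_2.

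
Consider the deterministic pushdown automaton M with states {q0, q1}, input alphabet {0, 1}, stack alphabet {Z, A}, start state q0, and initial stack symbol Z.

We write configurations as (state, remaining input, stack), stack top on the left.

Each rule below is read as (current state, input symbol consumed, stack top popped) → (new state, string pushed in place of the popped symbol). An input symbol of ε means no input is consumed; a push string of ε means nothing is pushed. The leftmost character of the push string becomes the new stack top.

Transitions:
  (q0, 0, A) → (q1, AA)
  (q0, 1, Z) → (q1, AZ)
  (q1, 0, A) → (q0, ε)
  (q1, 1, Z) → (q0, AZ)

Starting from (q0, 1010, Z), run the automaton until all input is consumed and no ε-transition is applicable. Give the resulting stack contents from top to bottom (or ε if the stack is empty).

(q0, 1010, Z)
  read 1, top Z: go to q1, push AZ → (q1, 010, AZ)
  read 0, top A: go to q0, push ε → (q0, 10, Z)
  read 1, top Z: go to q1, push AZ → (q1, 0, AZ)
  read 0, top A: go to q0, push ε → (q0, ε, Z)
All input consumed in state q0 with stack Z.

Z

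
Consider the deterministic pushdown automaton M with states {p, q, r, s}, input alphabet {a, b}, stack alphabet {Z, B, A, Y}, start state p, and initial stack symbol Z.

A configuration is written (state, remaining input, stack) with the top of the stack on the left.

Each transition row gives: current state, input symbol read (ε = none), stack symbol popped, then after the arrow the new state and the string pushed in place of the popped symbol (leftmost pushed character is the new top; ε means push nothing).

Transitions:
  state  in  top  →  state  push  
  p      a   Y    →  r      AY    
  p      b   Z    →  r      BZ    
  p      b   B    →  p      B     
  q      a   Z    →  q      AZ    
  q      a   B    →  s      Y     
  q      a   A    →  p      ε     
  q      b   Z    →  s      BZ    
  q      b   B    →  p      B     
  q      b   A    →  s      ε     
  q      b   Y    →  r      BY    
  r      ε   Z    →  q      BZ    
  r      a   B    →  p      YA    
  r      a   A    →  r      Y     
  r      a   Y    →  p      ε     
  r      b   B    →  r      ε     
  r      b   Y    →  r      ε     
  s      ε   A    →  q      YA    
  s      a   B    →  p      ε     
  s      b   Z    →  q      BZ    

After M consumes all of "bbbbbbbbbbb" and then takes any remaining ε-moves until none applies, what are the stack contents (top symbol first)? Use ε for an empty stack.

(p, bbbbbbbbbbb, Z) ⊢ (r, bbbbbbbbbb, BZ) ⊢ (r, bbbbbbbbb, Z) ⊢ (q, bbbbbbbbb, BZ) ⊢ (p, bbbbbbbb, BZ) ⊢ (p, bbbbbbb, BZ) ⊢ (p, bbbbbb, BZ) ⊢ (p, bbbbb, BZ) ⊢ (p, bbbb, BZ) ⊢ (p, bbb, BZ) ⊢ (p, bb, BZ) ⊢ (p, b, BZ) ⊢ (p, ε, BZ)
All input consumed in state p with stack BZ.

BZ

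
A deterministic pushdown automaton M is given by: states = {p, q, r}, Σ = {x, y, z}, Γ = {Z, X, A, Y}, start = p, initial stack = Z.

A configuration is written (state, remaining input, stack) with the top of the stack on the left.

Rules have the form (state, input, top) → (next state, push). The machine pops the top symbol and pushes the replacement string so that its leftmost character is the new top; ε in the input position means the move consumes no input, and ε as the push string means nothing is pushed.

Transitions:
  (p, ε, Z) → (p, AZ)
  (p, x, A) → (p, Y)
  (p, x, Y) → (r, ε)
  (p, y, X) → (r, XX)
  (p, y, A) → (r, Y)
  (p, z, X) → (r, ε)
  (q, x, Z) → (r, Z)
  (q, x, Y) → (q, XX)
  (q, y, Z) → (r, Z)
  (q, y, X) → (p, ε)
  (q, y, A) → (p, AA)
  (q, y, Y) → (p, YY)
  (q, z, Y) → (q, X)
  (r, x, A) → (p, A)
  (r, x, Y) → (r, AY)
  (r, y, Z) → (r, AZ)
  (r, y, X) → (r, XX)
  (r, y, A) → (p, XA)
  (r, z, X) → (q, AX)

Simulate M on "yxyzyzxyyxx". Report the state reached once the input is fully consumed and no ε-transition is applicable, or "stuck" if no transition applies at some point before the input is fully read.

(p, yxyzyzxyyxx, Z) ⊢ (p, yxyzyzxyyxx, AZ) ⊢ (r, xyzyzxyyxx, YZ) ⊢ (r, yzyzxyyxx, AYZ) ⊢ (p, zyzxyyxx, XAYZ) ⊢ (r, yzxyyxx, AYZ) ⊢ (p, zxyyxx, XAYZ) ⊢ (r, xyyxx, AYZ) ⊢ (p, yyxx, AYZ) ⊢ (r, yxx, YYZ)
No transition for (r, y, top Y); M blocks with input yxx remaining.

stuck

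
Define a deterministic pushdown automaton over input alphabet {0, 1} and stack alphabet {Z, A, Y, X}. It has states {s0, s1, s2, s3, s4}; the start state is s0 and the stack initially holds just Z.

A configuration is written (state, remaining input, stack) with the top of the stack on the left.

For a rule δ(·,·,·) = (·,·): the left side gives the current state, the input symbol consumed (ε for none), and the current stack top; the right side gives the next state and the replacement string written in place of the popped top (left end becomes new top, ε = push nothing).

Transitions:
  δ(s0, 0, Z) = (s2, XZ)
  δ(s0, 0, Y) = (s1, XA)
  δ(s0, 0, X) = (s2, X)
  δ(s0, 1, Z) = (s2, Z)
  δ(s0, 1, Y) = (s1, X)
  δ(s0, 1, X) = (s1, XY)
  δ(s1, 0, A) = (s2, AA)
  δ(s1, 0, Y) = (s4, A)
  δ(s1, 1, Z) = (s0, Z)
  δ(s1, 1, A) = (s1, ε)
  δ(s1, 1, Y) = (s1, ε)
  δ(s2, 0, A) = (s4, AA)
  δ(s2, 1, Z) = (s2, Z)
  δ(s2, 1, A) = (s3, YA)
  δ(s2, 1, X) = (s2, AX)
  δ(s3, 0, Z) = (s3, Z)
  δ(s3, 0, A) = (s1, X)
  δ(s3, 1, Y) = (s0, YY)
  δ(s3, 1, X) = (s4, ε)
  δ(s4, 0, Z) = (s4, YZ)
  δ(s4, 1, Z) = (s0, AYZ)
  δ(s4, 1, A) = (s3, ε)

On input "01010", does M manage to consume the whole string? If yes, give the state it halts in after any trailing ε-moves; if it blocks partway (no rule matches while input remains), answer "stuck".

(s0, 01010, Z)
  read 0, top Z: go to s2, push XZ → (s2, 1010, XZ)
  read 1, top X: go to s2, push AX → (s2, 010, AXZ)
  read 0, top A: go to s4, push AA → (s4, 10, AAXZ)
  read 1, top A: go to s3, push ε → (s3, 0, AXZ)
  read 0, top A: go to s1, push X → (s1, ε, XXZ)
All input consumed; M is in state s1.

s1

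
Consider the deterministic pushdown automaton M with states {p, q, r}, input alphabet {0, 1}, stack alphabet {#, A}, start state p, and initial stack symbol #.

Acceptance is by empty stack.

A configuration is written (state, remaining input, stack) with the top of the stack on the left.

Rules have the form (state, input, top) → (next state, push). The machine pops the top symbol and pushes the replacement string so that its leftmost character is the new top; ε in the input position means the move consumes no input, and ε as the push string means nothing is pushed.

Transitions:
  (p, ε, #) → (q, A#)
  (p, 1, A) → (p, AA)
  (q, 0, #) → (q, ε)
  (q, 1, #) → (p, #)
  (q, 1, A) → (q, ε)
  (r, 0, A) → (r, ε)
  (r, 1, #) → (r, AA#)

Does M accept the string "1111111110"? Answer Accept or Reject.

Accept

(p, 1111111110, #)
  ε-move, top #: go to q, push A# → (q, 1111111110, A#)
  read 1, top A: go to q, push ε → (q, 111111110, #)
  read 1, top #: go to p, push # → (p, 11111110, #)
  ε-move, top #: go to q, push A# → (q, 11111110, A#)
  read 1, top A: go to q, push ε → (q, 1111110, #)
  read 1, top #: go to p, push # → (p, 111110, #)
  ε-move, top #: go to q, push A# → (q, 111110, A#)
  read 1, top A: go to q, push ε → (q, 11110, #)
  read 1, top #: go to p, push # → (p, 1110, #)
  ε-move, top #: go to q, push A# → (q, 1110, A#)
  read 1, top A: go to q, push ε → (q, 110, #)
  read 1, top #: go to p, push # → (p, 10, #)
  ε-move, top #: go to q, push A# → (q, 10, A#)
  read 1, top A: go to q, push ε → (q, 0, #)
  read 0, top #: go to q, push ε → (q, ε, ε)
All input consumed and the stack is empty.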